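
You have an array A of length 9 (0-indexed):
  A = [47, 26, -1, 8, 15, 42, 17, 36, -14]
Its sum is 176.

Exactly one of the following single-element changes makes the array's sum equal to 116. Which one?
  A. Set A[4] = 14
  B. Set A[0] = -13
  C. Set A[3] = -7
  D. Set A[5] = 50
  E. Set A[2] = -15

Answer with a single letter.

Option A: A[4] 15->14, delta=-1, new_sum=176+(-1)=175
Option B: A[0] 47->-13, delta=-60, new_sum=176+(-60)=116 <-- matches target
Option C: A[3] 8->-7, delta=-15, new_sum=176+(-15)=161
Option D: A[5] 42->50, delta=8, new_sum=176+(8)=184
Option E: A[2] -1->-15, delta=-14, new_sum=176+(-14)=162

Answer: B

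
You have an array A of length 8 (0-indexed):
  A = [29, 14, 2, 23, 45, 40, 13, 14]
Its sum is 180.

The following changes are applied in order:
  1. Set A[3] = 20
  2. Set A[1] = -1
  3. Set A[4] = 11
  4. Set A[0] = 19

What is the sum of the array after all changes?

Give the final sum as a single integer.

Answer: 118

Derivation:
Initial sum: 180
Change 1: A[3] 23 -> 20, delta = -3, sum = 177
Change 2: A[1] 14 -> -1, delta = -15, sum = 162
Change 3: A[4] 45 -> 11, delta = -34, sum = 128
Change 4: A[0] 29 -> 19, delta = -10, sum = 118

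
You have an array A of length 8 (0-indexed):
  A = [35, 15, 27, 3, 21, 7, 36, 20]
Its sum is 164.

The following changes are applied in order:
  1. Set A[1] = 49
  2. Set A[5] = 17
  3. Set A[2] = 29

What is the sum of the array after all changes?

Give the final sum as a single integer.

Initial sum: 164
Change 1: A[1] 15 -> 49, delta = 34, sum = 198
Change 2: A[5] 7 -> 17, delta = 10, sum = 208
Change 3: A[2] 27 -> 29, delta = 2, sum = 210

Answer: 210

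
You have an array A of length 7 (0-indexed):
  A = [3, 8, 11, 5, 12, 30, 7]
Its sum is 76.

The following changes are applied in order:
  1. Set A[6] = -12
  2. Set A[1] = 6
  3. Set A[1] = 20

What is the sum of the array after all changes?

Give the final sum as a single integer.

Initial sum: 76
Change 1: A[6] 7 -> -12, delta = -19, sum = 57
Change 2: A[1] 8 -> 6, delta = -2, sum = 55
Change 3: A[1] 6 -> 20, delta = 14, sum = 69

Answer: 69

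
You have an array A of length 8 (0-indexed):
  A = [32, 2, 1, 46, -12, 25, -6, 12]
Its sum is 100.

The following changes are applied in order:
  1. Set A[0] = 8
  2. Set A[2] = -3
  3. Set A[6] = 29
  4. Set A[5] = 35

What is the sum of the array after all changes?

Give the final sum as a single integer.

Answer: 117

Derivation:
Initial sum: 100
Change 1: A[0] 32 -> 8, delta = -24, sum = 76
Change 2: A[2] 1 -> -3, delta = -4, sum = 72
Change 3: A[6] -6 -> 29, delta = 35, sum = 107
Change 4: A[5] 25 -> 35, delta = 10, sum = 117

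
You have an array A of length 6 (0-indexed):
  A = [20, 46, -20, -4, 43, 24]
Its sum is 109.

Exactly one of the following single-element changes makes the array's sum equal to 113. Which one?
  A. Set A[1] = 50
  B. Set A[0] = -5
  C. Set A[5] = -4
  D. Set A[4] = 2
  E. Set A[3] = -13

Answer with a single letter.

Answer: A

Derivation:
Option A: A[1] 46->50, delta=4, new_sum=109+(4)=113 <-- matches target
Option B: A[0] 20->-5, delta=-25, new_sum=109+(-25)=84
Option C: A[5] 24->-4, delta=-28, new_sum=109+(-28)=81
Option D: A[4] 43->2, delta=-41, new_sum=109+(-41)=68
Option E: A[3] -4->-13, delta=-9, new_sum=109+(-9)=100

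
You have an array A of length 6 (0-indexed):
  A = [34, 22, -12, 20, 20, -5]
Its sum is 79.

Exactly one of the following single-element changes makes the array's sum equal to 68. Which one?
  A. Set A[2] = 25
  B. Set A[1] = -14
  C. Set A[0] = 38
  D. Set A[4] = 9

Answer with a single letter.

Option A: A[2] -12->25, delta=37, new_sum=79+(37)=116
Option B: A[1] 22->-14, delta=-36, new_sum=79+(-36)=43
Option C: A[0] 34->38, delta=4, new_sum=79+(4)=83
Option D: A[4] 20->9, delta=-11, new_sum=79+(-11)=68 <-- matches target

Answer: D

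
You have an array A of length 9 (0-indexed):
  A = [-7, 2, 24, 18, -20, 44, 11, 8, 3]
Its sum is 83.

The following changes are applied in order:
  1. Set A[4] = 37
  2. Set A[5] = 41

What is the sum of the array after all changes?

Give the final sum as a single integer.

Initial sum: 83
Change 1: A[4] -20 -> 37, delta = 57, sum = 140
Change 2: A[5] 44 -> 41, delta = -3, sum = 137

Answer: 137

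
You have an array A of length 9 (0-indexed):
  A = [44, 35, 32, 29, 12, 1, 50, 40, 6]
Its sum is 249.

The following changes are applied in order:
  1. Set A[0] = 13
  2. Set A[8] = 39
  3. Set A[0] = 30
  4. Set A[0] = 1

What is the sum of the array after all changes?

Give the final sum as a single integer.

Initial sum: 249
Change 1: A[0] 44 -> 13, delta = -31, sum = 218
Change 2: A[8] 6 -> 39, delta = 33, sum = 251
Change 3: A[0] 13 -> 30, delta = 17, sum = 268
Change 4: A[0] 30 -> 1, delta = -29, sum = 239

Answer: 239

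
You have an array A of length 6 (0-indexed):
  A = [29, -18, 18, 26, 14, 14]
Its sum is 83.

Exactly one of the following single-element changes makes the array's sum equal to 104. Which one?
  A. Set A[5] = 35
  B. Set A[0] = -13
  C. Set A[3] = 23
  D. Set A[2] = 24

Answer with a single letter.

Option A: A[5] 14->35, delta=21, new_sum=83+(21)=104 <-- matches target
Option B: A[0] 29->-13, delta=-42, new_sum=83+(-42)=41
Option C: A[3] 26->23, delta=-3, new_sum=83+(-3)=80
Option D: A[2] 18->24, delta=6, new_sum=83+(6)=89

Answer: A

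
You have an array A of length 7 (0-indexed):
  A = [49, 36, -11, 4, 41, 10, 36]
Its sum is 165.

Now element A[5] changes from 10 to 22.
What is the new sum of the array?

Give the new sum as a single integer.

Old value at index 5: 10
New value at index 5: 22
Delta = 22 - 10 = 12
New sum = old_sum + delta = 165 + (12) = 177

Answer: 177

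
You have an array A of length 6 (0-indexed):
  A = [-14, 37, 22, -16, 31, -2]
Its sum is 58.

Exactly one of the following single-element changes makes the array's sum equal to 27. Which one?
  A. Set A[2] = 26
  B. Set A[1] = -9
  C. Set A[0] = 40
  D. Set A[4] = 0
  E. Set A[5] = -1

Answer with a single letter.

Answer: D

Derivation:
Option A: A[2] 22->26, delta=4, new_sum=58+(4)=62
Option B: A[1] 37->-9, delta=-46, new_sum=58+(-46)=12
Option C: A[0] -14->40, delta=54, new_sum=58+(54)=112
Option D: A[4] 31->0, delta=-31, new_sum=58+(-31)=27 <-- matches target
Option E: A[5] -2->-1, delta=1, new_sum=58+(1)=59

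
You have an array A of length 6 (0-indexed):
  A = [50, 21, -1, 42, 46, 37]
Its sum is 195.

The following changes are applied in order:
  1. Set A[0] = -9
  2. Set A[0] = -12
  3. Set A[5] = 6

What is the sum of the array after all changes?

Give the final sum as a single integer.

Answer: 102

Derivation:
Initial sum: 195
Change 1: A[0] 50 -> -9, delta = -59, sum = 136
Change 2: A[0] -9 -> -12, delta = -3, sum = 133
Change 3: A[5] 37 -> 6, delta = -31, sum = 102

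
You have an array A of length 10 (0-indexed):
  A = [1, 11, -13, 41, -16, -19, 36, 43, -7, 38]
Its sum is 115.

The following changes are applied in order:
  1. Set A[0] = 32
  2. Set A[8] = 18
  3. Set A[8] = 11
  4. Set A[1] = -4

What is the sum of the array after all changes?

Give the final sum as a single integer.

Initial sum: 115
Change 1: A[0] 1 -> 32, delta = 31, sum = 146
Change 2: A[8] -7 -> 18, delta = 25, sum = 171
Change 3: A[8] 18 -> 11, delta = -7, sum = 164
Change 4: A[1] 11 -> -4, delta = -15, sum = 149

Answer: 149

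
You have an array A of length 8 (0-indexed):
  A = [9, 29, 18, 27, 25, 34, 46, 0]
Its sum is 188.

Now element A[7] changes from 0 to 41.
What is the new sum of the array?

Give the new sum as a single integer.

Old value at index 7: 0
New value at index 7: 41
Delta = 41 - 0 = 41
New sum = old_sum + delta = 188 + (41) = 229

Answer: 229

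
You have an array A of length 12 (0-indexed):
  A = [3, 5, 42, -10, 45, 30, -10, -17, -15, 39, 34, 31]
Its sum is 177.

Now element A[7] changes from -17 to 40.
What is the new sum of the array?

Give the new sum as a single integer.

Answer: 234

Derivation:
Old value at index 7: -17
New value at index 7: 40
Delta = 40 - -17 = 57
New sum = old_sum + delta = 177 + (57) = 234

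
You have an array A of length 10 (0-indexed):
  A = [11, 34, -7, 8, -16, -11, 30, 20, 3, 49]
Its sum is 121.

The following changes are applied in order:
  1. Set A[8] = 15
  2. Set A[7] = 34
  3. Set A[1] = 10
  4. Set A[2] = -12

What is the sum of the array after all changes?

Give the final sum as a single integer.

Initial sum: 121
Change 1: A[8] 3 -> 15, delta = 12, sum = 133
Change 2: A[7] 20 -> 34, delta = 14, sum = 147
Change 3: A[1] 34 -> 10, delta = -24, sum = 123
Change 4: A[2] -7 -> -12, delta = -5, sum = 118

Answer: 118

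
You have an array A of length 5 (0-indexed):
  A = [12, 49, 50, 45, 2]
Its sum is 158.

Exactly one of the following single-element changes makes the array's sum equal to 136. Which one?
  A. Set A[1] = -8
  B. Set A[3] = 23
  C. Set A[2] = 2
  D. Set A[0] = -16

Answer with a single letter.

Answer: B

Derivation:
Option A: A[1] 49->-8, delta=-57, new_sum=158+(-57)=101
Option B: A[3] 45->23, delta=-22, new_sum=158+(-22)=136 <-- matches target
Option C: A[2] 50->2, delta=-48, new_sum=158+(-48)=110
Option D: A[0] 12->-16, delta=-28, new_sum=158+(-28)=130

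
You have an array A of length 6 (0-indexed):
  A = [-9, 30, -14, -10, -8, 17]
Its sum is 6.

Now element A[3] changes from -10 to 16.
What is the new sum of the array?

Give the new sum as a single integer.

Answer: 32

Derivation:
Old value at index 3: -10
New value at index 3: 16
Delta = 16 - -10 = 26
New sum = old_sum + delta = 6 + (26) = 32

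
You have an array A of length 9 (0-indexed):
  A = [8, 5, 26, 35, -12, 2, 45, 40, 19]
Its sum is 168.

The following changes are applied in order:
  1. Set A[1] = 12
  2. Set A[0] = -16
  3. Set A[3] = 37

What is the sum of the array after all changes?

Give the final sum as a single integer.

Initial sum: 168
Change 1: A[1] 5 -> 12, delta = 7, sum = 175
Change 2: A[0] 8 -> -16, delta = -24, sum = 151
Change 3: A[3] 35 -> 37, delta = 2, sum = 153

Answer: 153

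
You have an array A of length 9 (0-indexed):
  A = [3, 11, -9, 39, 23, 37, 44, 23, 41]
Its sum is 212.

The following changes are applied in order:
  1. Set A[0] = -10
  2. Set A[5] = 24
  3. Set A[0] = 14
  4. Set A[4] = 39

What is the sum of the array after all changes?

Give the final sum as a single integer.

Answer: 226

Derivation:
Initial sum: 212
Change 1: A[0] 3 -> -10, delta = -13, sum = 199
Change 2: A[5] 37 -> 24, delta = -13, sum = 186
Change 3: A[0] -10 -> 14, delta = 24, sum = 210
Change 4: A[4] 23 -> 39, delta = 16, sum = 226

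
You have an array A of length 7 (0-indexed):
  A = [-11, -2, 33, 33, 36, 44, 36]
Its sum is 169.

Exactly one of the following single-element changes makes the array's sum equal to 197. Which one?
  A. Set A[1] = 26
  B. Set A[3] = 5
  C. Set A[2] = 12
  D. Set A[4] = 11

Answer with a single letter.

Option A: A[1] -2->26, delta=28, new_sum=169+(28)=197 <-- matches target
Option B: A[3] 33->5, delta=-28, new_sum=169+(-28)=141
Option C: A[2] 33->12, delta=-21, new_sum=169+(-21)=148
Option D: A[4] 36->11, delta=-25, new_sum=169+(-25)=144

Answer: A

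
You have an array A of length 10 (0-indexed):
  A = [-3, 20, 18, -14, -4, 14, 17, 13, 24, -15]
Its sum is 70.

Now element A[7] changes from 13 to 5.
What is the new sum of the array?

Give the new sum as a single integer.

Answer: 62

Derivation:
Old value at index 7: 13
New value at index 7: 5
Delta = 5 - 13 = -8
New sum = old_sum + delta = 70 + (-8) = 62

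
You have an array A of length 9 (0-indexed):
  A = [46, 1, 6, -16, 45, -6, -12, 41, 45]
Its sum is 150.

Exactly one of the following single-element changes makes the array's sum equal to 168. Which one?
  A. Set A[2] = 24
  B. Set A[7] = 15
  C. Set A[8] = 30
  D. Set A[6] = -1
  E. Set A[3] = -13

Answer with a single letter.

Answer: A

Derivation:
Option A: A[2] 6->24, delta=18, new_sum=150+(18)=168 <-- matches target
Option B: A[7] 41->15, delta=-26, new_sum=150+(-26)=124
Option C: A[8] 45->30, delta=-15, new_sum=150+(-15)=135
Option D: A[6] -12->-1, delta=11, new_sum=150+(11)=161
Option E: A[3] -16->-13, delta=3, new_sum=150+(3)=153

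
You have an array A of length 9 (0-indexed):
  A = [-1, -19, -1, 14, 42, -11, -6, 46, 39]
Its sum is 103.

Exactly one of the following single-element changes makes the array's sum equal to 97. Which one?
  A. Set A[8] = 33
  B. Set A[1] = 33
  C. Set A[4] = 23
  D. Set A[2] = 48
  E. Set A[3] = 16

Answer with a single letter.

Option A: A[8] 39->33, delta=-6, new_sum=103+(-6)=97 <-- matches target
Option B: A[1] -19->33, delta=52, new_sum=103+(52)=155
Option C: A[4] 42->23, delta=-19, new_sum=103+(-19)=84
Option D: A[2] -1->48, delta=49, new_sum=103+(49)=152
Option E: A[3] 14->16, delta=2, new_sum=103+(2)=105

Answer: A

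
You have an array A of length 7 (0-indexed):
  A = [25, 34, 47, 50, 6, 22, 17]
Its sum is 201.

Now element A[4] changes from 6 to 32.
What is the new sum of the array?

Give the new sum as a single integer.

Answer: 227

Derivation:
Old value at index 4: 6
New value at index 4: 32
Delta = 32 - 6 = 26
New sum = old_sum + delta = 201 + (26) = 227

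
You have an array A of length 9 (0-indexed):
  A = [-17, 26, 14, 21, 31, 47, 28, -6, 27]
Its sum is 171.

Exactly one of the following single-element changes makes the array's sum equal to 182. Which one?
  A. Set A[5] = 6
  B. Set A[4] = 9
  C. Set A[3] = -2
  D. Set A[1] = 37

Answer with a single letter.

Answer: D

Derivation:
Option A: A[5] 47->6, delta=-41, new_sum=171+(-41)=130
Option B: A[4] 31->9, delta=-22, new_sum=171+(-22)=149
Option C: A[3] 21->-2, delta=-23, new_sum=171+(-23)=148
Option D: A[1] 26->37, delta=11, new_sum=171+(11)=182 <-- matches target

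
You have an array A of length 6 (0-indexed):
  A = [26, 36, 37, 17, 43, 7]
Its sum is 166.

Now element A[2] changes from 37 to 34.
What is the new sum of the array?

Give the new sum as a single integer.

Old value at index 2: 37
New value at index 2: 34
Delta = 34 - 37 = -3
New sum = old_sum + delta = 166 + (-3) = 163

Answer: 163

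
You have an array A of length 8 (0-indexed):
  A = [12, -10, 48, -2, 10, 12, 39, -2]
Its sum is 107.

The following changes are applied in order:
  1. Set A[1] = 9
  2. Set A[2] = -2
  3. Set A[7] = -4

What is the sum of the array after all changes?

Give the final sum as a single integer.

Initial sum: 107
Change 1: A[1] -10 -> 9, delta = 19, sum = 126
Change 2: A[2] 48 -> -2, delta = -50, sum = 76
Change 3: A[7] -2 -> -4, delta = -2, sum = 74

Answer: 74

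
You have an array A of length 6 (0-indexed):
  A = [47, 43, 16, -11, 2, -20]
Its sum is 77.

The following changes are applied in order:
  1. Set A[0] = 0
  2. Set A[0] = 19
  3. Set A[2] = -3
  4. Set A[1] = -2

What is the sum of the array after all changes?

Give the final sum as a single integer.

Initial sum: 77
Change 1: A[0] 47 -> 0, delta = -47, sum = 30
Change 2: A[0] 0 -> 19, delta = 19, sum = 49
Change 3: A[2] 16 -> -3, delta = -19, sum = 30
Change 4: A[1] 43 -> -2, delta = -45, sum = -15

Answer: -15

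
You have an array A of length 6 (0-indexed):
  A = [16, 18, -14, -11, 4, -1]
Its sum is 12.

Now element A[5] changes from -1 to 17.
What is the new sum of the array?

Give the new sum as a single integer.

Old value at index 5: -1
New value at index 5: 17
Delta = 17 - -1 = 18
New sum = old_sum + delta = 12 + (18) = 30

Answer: 30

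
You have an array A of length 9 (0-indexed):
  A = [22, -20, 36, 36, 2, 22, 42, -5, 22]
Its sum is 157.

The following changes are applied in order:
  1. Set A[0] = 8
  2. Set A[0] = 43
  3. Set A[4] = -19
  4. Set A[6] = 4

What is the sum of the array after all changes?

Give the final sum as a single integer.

Answer: 119

Derivation:
Initial sum: 157
Change 1: A[0] 22 -> 8, delta = -14, sum = 143
Change 2: A[0] 8 -> 43, delta = 35, sum = 178
Change 3: A[4] 2 -> -19, delta = -21, sum = 157
Change 4: A[6] 42 -> 4, delta = -38, sum = 119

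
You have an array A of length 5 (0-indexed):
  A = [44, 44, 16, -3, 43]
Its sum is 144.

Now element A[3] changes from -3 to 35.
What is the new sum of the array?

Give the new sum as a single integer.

Answer: 182

Derivation:
Old value at index 3: -3
New value at index 3: 35
Delta = 35 - -3 = 38
New sum = old_sum + delta = 144 + (38) = 182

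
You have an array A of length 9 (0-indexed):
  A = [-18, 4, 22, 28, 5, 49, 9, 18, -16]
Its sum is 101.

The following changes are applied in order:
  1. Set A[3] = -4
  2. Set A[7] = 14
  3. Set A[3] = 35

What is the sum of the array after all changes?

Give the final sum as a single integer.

Answer: 104

Derivation:
Initial sum: 101
Change 1: A[3] 28 -> -4, delta = -32, sum = 69
Change 2: A[7] 18 -> 14, delta = -4, sum = 65
Change 3: A[3] -4 -> 35, delta = 39, sum = 104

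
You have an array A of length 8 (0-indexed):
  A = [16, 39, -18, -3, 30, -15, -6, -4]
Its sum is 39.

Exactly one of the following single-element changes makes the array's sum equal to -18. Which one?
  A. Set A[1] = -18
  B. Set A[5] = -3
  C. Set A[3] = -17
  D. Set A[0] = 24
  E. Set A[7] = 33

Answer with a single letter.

Option A: A[1] 39->-18, delta=-57, new_sum=39+(-57)=-18 <-- matches target
Option B: A[5] -15->-3, delta=12, new_sum=39+(12)=51
Option C: A[3] -3->-17, delta=-14, new_sum=39+(-14)=25
Option D: A[0] 16->24, delta=8, new_sum=39+(8)=47
Option E: A[7] -4->33, delta=37, new_sum=39+(37)=76

Answer: A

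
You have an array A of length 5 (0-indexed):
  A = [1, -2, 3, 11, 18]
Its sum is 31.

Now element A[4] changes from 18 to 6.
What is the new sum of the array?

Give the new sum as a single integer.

Old value at index 4: 18
New value at index 4: 6
Delta = 6 - 18 = -12
New sum = old_sum + delta = 31 + (-12) = 19

Answer: 19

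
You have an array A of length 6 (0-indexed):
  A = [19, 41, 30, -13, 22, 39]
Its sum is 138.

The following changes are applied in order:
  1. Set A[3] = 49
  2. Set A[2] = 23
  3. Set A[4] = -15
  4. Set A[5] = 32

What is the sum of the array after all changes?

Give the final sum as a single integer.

Initial sum: 138
Change 1: A[3] -13 -> 49, delta = 62, sum = 200
Change 2: A[2] 30 -> 23, delta = -7, sum = 193
Change 3: A[4] 22 -> -15, delta = -37, sum = 156
Change 4: A[5] 39 -> 32, delta = -7, sum = 149

Answer: 149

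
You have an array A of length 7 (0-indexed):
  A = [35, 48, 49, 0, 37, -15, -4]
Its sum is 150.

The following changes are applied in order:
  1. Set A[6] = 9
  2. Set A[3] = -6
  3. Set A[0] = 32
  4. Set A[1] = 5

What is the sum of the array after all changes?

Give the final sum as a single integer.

Initial sum: 150
Change 1: A[6] -4 -> 9, delta = 13, sum = 163
Change 2: A[3] 0 -> -6, delta = -6, sum = 157
Change 3: A[0] 35 -> 32, delta = -3, sum = 154
Change 4: A[1] 48 -> 5, delta = -43, sum = 111

Answer: 111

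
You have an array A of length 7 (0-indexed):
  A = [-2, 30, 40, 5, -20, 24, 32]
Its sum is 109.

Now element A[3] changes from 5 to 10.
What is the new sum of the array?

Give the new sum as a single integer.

Answer: 114

Derivation:
Old value at index 3: 5
New value at index 3: 10
Delta = 10 - 5 = 5
New sum = old_sum + delta = 109 + (5) = 114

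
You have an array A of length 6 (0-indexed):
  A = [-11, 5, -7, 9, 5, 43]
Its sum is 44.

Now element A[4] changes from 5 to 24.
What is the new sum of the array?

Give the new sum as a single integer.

Answer: 63

Derivation:
Old value at index 4: 5
New value at index 4: 24
Delta = 24 - 5 = 19
New sum = old_sum + delta = 44 + (19) = 63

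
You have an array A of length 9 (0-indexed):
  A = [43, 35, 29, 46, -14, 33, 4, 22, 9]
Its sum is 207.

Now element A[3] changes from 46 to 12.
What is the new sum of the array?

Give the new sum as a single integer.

Answer: 173

Derivation:
Old value at index 3: 46
New value at index 3: 12
Delta = 12 - 46 = -34
New sum = old_sum + delta = 207 + (-34) = 173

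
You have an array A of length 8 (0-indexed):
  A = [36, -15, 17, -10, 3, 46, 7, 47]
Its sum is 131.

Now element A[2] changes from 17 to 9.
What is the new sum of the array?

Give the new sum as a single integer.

Answer: 123

Derivation:
Old value at index 2: 17
New value at index 2: 9
Delta = 9 - 17 = -8
New sum = old_sum + delta = 131 + (-8) = 123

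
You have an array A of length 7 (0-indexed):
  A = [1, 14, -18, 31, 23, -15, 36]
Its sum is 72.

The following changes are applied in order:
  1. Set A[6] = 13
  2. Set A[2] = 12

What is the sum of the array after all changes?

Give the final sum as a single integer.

Answer: 79

Derivation:
Initial sum: 72
Change 1: A[6] 36 -> 13, delta = -23, sum = 49
Change 2: A[2] -18 -> 12, delta = 30, sum = 79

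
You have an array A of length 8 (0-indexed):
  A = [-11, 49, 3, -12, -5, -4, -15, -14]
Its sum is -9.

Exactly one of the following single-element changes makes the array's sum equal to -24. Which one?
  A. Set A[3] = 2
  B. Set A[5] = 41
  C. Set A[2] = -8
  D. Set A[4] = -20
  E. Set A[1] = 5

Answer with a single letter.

Answer: D

Derivation:
Option A: A[3] -12->2, delta=14, new_sum=-9+(14)=5
Option B: A[5] -4->41, delta=45, new_sum=-9+(45)=36
Option C: A[2] 3->-8, delta=-11, new_sum=-9+(-11)=-20
Option D: A[4] -5->-20, delta=-15, new_sum=-9+(-15)=-24 <-- matches target
Option E: A[1] 49->5, delta=-44, new_sum=-9+(-44)=-53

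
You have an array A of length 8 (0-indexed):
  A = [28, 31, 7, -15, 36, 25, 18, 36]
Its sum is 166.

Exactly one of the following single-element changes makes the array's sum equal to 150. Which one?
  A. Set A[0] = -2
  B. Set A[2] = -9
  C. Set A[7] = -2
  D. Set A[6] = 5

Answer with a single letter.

Answer: B

Derivation:
Option A: A[0] 28->-2, delta=-30, new_sum=166+(-30)=136
Option B: A[2] 7->-9, delta=-16, new_sum=166+(-16)=150 <-- matches target
Option C: A[7] 36->-2, delta=-38, new_sum=166+(-38)=128
Option D: A[6] 18->5, delta=-13, new_sum=166+(-13)=153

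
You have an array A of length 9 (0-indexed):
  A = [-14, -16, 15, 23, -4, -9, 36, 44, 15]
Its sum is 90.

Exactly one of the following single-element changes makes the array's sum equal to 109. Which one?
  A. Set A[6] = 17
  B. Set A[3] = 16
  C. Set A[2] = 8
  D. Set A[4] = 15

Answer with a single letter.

Option A: A[6] 36->17, delta=-19, new_sum=90+(-19)=71
Option B: A[3] 23->16, delta=-7, new_sum=90+(-7)=83
Option C: A[2] 15->8, delta=-7, new_sum=90+(-7)=83
Option D: A[4] -4->15, delta=19, new_sum=90+(19)=109 <-- matches target

Answer: D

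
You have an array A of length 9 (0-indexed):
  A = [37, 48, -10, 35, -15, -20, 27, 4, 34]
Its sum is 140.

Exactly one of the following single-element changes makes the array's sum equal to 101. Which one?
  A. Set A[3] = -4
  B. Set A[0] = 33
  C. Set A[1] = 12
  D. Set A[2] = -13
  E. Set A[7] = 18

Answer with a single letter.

Option A: A[3] 35->-4, delta=-39, new_sum=140+(-39)=101 <-- matches target
Option B: A[0] 37->33, delta=-4, new_sum=140+(-4)=136
Option C: A[1] 48->12, delta=-36, new_sum=140+(-36)=104
Option D: A[2] -10->-13, delta=-3, new_sum=140+(-3)=137
Option E: A[7] 4->18, delta=14, new_sum=140+(14)=154

Answer: A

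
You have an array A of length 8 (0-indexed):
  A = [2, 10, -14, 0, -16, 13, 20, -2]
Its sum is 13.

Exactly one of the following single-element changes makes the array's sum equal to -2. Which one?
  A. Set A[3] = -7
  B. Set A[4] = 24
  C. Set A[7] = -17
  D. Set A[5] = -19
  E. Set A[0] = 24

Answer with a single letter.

Option A: A[3] 0->-7, delta=-7, new_sum=13+(-7)=6
Option B: A[4] -16->24, delta=40, new_sum=13+(40)=53
Option C: A[7] -2->-17, delta=-15, new_sum=13+(-15)=-2 <-- matches target
Option D: A[5] 13->-19, delta=-32, new_sum=13+(-32)=-19
Option E: A[0] 2->24, delta=22, new_sum=13+(22)=35

Answer: C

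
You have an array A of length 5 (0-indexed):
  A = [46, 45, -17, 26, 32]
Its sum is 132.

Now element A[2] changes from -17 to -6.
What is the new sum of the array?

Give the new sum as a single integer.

Answer: 143

Derivation:
Old value at index 2: -17
New value at index 2: -6
Delta = -6 - -17 = 11
New sum = old_sum + delta = 132 + (11) = 143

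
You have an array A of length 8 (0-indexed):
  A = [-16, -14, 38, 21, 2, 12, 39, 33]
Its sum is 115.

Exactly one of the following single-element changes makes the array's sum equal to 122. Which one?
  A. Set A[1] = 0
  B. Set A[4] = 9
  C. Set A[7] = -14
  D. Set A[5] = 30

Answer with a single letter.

Option A: A[1] -14->0, delta=14, new_sum=115+(14)=129
Option B: A[4] 2->9, delta=7, new_sum=115+(7)=122 <-- matches target
Option C: A[7] 33->-14, delta=-47, new_sum=115+(-47)=68
Option D: A[5] 12->30, delta=18, new_sum=115+(18)=133

Answer: B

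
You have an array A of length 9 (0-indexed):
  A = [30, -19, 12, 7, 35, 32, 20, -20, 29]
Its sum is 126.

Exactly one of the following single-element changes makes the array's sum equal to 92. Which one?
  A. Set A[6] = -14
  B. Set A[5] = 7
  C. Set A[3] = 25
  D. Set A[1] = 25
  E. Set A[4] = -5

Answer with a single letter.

Answer: A

Derivation:
Option A: A[6] 20->-14, delta=-34, new_sum=126+(-34)=92 <-- matches target
Option B: A[5] 32->7, delta=-25, new_sum=126+(-25)=101
Option C: A[3] 7->25, delta=18, new_sum=126+(18)=144
Option D: A[1] -19->25, delta=44, new_sum=126+(44)=170
Option E: A[4] 35->-5, delta=-40, new_sum=126+(-40)=86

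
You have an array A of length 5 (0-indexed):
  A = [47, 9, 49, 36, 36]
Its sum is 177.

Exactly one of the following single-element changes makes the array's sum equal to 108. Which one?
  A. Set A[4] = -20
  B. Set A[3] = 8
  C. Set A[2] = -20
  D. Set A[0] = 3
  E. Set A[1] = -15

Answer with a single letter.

Answer: C

Derivation:
Option A: A[4] 36->-20, delta=-56, new_sum=177+(-56)=121
Option B: A[3] 36->8, delta=-28, new_sum=177+(-28)=149
Option C: A[2] 49->-20, delta=-69, new_sum=177+(-69)=108 <-- matches target
Option D: A[0] 47->3, delta=-44, new_sum=177+(-44)=133
Option E: A[1] 9->-15, delta=-24, new_sum=177+(-24)=153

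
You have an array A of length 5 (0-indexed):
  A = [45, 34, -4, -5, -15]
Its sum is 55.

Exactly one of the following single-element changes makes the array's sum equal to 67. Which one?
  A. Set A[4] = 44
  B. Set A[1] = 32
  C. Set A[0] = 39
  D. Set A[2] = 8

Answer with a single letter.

Option A: A[4] -15->44, delta=59, new_sum=55+(59)=114
Option B: A[1] 34->32, delta=-2, new_sum=55+(-2)=53
Option C: A[0] 45->39, delta=-6, new_sum=55+(-6)=49
Option D: A[2] -4->8, delta=12, new_sum=55+(12)=67 <-- matches target

Answer: D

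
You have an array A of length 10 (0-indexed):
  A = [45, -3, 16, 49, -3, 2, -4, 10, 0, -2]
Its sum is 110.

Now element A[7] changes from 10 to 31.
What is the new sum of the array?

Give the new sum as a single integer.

Old value at index 7: 10
New value at index 7: 31
Delta = 31 - 10 = 21
New sum = old_sum + delta = 110 + (21) = 131

Answer: 131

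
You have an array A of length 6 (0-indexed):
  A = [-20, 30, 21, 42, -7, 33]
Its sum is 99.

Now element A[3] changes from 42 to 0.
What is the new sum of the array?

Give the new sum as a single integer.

Old value at index 3: 42
New value at index 3: 0
Delta = 0 - 42 = -42
New sum = old_sum + delta = 99 + (-42) = 57

Answer: 57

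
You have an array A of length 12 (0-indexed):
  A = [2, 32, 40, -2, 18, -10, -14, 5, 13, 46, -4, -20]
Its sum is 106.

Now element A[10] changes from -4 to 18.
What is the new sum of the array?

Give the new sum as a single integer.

Old value at index 10: -4
New value at index 10: 18
Delta = 18 - -4 = 22
New sum = old_sum + delta = 106 + (22) = 128

Answer: 128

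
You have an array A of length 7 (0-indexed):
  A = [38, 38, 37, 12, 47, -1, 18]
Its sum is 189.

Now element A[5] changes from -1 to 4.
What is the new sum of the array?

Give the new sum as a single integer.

Answer: 194

Derivation:
Old value at index 5: -1
New value at index 5: 4
Delta = 4 - -1 = 5
New sum = old_sum + delta = 189 + (5) = 194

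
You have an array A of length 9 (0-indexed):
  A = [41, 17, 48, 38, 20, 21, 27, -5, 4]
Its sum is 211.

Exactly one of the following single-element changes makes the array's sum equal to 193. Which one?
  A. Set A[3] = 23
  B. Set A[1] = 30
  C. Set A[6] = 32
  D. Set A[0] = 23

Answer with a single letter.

Answer: D

Derivation:
Option A: A[3] 38->23, delta=-15, new_sum=211+(-15)=196
Option B: A[1] 17->30, delta=13, new_sum=211+(13)=224
Option C: A[6] 27->32, delta=5, new_sum=211+(5)=216
Option D: A[0] 41->23, delta=-18, new_sum=211+(-18)=193 <-- matches target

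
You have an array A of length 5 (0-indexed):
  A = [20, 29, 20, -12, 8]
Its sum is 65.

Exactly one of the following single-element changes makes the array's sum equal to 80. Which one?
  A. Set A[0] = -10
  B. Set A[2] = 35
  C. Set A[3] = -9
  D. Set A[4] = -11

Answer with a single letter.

Answer: B

Derivation:
Option A: A[0] 20->-10, delta=-30, new_sum=65+(-30)=35
Option B: A[2] 20->35, delta=15, new_sum=65+(15)=80 <-- matches target
Option C: A[3] -12->-9, delta=3, new_sum=65+(3)=68
Option D: A[4] 8->-11, delta=-19, new_sum=65+(-19)=46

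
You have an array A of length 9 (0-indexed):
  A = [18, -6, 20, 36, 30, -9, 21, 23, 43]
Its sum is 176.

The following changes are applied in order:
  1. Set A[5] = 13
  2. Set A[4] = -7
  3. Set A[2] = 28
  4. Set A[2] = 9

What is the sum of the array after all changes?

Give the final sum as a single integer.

Answer: 150

Derivation:
Initial sum: 176
Change 1: A[5] -9 -> 13, delta = 22, sum = 198
Change 2: A[4] 30 -> -7, delta = -37, sum = 161
Change 3: A[2] 20 -> 28, delta = 8, sum = 169
Change 4: A[2] 28 -> 9, delta = -19, sum = 150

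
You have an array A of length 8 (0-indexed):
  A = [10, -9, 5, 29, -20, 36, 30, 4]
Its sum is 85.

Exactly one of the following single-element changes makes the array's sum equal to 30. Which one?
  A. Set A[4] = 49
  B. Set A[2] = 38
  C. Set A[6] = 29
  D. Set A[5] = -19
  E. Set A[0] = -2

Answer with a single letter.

Option A: A[4] -20->49, delta=69, new_sum=85+(69)=154
Option B: A[2] 5->38, delta=33, new_sum=85+(33)=118
Option C: A[6] 30->29, delta=-1, new_sum=85+(-1)=84
Option D: A[5] 36->-19, delta=-55, new_sum=85+(-55)=30 <-- matches target
Option E: A[0] 10->-2, delta=-12, new_sum=85+(-12)=73

Answer: D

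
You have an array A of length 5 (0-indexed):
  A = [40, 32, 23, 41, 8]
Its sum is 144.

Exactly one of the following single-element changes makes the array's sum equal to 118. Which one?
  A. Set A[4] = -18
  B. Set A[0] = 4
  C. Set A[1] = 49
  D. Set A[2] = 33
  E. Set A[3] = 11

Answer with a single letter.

Option A: A[4] 8->-18, delta=-26, new_sum=144+(-26)=118 <-- matches target
Option B: A[0] 40->4, delta=-36, new_sum=144+(-36)=108
Option C: A[1] 32->49, delta=17, new_sum=144+(17)=161
Option D: A[2] 23->33, delta=10, new_sum=144+(10)=154
Option E: A[3] 41->11, delta=-30, new_sum=144+(-30)=114

Answer: A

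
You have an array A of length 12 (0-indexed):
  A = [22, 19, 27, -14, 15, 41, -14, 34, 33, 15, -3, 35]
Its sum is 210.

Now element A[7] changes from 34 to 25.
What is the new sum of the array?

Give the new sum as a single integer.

Old value at index 7: 34
New value at index 7: 25
Delta = 25 - 34 = -9
New sum = old_sum + delta = 210 + (-9) = 201

Answer: 201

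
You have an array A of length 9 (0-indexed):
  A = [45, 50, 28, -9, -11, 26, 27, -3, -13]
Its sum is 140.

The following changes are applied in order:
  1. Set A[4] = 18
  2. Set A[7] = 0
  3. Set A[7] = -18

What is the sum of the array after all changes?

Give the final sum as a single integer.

Initial sum: 140
Change 1: A[4] -11 -> 18, delta = 29, sum = 169
Change 2: A[7] -3 -> 0, delta = 3, sum = 172
Change 3: A[7] 0 -> -18, delta = -18, sum = 154

Answer: 154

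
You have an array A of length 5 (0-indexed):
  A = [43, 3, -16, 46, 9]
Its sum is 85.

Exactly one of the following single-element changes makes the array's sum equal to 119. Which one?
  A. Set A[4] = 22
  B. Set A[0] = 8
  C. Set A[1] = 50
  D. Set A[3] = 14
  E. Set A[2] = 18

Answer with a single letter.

Option A: A[4] 9->22, delta=13, new_sum=85+(13)=98
Option B: A[0] 43->8, delta=-35, new_sum=85+(-35)=50
Option C: A[1] 3->50, delta=47, new_sum=85+(47)=132
Option D: A[3] 46->14, delta=-32, new_sum=85+(-32)=53
Option E: A[2] -16->18, delta=34, new_sum=85+(34)=119 <-- matches target

Answer: E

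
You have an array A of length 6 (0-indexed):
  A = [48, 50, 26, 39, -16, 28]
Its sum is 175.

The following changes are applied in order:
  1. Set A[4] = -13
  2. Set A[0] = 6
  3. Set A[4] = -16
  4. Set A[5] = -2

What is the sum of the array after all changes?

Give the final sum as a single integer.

Answer: 103

Derivation:
Initial sum: 175
Change 1: A[4] -16 -> -13, delta = 3, sum = 178
Change 2: A[0] 48 -> 6, delta = -42, sum = 136
Change 3: A[4] -13 -> -16, delta = -3, sum = 133
Change 4: A[5] 28 -> -2, delta = -30, sum = 103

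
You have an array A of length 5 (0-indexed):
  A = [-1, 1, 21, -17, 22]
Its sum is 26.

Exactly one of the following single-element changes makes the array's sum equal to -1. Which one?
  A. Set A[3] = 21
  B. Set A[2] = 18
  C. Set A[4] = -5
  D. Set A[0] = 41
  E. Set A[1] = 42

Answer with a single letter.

Option A: A[3] -17->21, delta=38, new_sum=26+(38)=64
Option B: A[2] 21->18, delta=-3, new_sum=26+(-3)=23
Option C: A[4] 22->-5, delta=-27, new_sum=26+(-27)=-1 <-- matches target
Option D: A[0] -1->41, delta=42, new_sum=26+(42)=68
Option E: A[1] 1->42, delta=41, new_sum=26+(41)=67

Answer: C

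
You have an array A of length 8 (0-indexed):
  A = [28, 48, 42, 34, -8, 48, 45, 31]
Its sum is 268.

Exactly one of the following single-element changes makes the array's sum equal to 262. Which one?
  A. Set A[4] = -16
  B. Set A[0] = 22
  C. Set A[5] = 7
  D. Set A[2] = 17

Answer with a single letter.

Option A: A[4] -8->-16, delta=-8, new_sum=268+(-8)=260
Option B: A[0] 28->22, delta=-6, new_sum=268+(-6)=262 <-- matches target
Option C: A[5] 48->7, delta=-41, new_sum=268+(-41)=227
Option D: A[2] 42->17, delta=-25, new_sum=268+(-25)=243

Answer: B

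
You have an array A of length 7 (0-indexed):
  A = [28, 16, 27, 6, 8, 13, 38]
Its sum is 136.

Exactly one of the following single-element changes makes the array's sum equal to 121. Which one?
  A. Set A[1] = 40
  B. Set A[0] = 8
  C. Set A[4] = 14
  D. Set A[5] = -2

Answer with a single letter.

Answer: D

Derivation:
Option A: A[1] 16->40, delta=24, new_sum=136+(24)=160
Option B: A[0] 28->8, delta=-20, new_sum=136+(-20)=116
Option C: A[4] 8->14, delta=6, new_sum=136+(6)=142
Option D: A[5] 13->-2, delta=-15, new_sum=136+(-15)=121 <-- matches target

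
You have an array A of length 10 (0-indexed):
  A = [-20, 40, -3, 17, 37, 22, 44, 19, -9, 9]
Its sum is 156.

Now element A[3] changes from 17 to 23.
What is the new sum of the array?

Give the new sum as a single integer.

Answer: 162

Derivation:
Old value at index 3: 17
New value at index 3: 23
Delta = 23 - 17 = 6
New sum = old_sum + delta = 156 + (6) = 162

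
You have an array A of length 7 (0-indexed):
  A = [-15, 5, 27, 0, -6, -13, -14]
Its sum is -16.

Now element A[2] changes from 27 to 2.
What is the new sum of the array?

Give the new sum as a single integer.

Old value at index 2: 27
New value at index 2: 2
Delta = 2 - 27 = -25
New sum = old_sum + delta = -16 + (-25) = -41

Answer: -41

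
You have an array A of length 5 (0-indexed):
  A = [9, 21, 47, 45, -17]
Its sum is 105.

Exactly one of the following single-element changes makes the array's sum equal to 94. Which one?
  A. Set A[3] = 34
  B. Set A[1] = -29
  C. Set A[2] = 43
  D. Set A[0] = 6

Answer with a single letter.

Answer: A

Derivation:
Option A: A[3] 45->34, delta=-11, new_sum=105+(-11)=94 <-- matches target
Option B: A[1] 21->-29, delta=-50, new_sum=105+(-50)=55
Option C: A[2] 47->43, delta=-4, new_sum=105+(-4)=101
Option D: A[0] 9->6, delta=-3, new_sum=105+(-3)=102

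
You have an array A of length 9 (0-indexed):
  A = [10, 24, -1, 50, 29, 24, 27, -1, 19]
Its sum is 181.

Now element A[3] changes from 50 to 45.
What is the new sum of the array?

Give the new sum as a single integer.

Answer: 176

Derivation:
Old value at index 3: 50
New value at index 3: 45
Delta = 45 - 50 = -5
New sum = old_sum + delta = 181 + (-5) = 176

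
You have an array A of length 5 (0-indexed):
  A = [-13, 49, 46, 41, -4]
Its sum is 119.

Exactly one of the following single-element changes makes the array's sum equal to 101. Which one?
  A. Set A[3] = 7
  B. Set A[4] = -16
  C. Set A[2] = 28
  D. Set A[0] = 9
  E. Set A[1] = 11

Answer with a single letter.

Answer: C

Derivation:
Option A: A[3] 41->7, delta=-34, new_sum=119+(-34)=85
Option B: A[4] -4->-16, delta=-12, new_sum=119+(-12)=107
Option C: A[2] 46->28, delta=-18, new_sum=119+(-18)=101 <-- matches target
Option D: A[0] -13->9, delta=22, new_sum=119+(22)=141
Option E: A[1] 49->11, delta=-38, new_sum=119+(-38)=81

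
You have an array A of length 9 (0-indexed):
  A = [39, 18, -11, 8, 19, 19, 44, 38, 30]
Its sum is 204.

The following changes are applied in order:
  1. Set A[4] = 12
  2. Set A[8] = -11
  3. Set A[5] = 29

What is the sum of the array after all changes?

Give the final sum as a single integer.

Initial sum: 204
Change 1: A[4] 19 -> 12, delta = -7, sum = 197
Change 2: A[8] 30 -> -11, delta = -41, sum = 156
Change 3: A[5] 19 -> 29, delta = 10, sum = 166

Answer: 166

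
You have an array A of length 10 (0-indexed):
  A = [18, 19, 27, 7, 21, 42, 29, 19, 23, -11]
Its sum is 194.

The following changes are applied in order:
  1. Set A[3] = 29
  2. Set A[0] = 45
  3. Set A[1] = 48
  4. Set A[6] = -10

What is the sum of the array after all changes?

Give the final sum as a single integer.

Initial sum: 194
Change 1: A[3] 7 -> 29, delta = 22, sum = 216
Change 2: A[0] 18 -> 45, delta = 27, sum = 243
Change 3: A[1] 19 -> 48, delta = 29, sum = 272
Change 4: A[6] 29 -> -10, delta = -39, sum = 233

Answer: 233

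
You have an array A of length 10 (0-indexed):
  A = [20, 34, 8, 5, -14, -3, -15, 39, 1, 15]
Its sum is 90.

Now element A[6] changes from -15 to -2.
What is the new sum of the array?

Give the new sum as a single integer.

Answer: 103

Derivation:
Old value at index 6: -15
New value at index 6: -2
Delta = -2 - -15 = 13
New sum = old_sum + delta = 90 + (13) = 103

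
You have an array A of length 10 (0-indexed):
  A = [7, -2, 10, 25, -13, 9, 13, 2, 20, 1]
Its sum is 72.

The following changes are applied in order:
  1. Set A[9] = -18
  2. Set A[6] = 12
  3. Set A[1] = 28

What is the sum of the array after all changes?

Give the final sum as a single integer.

Initial sum: 72
Change 1: A[9] 1 -> -18, delta = -19, sum = 53
Change 2: A[6] 13 -> 12, delta = -1, sum = 52
Change 3: A[1] -2 -> 28, delta = 30, sum = 82

Answer: 82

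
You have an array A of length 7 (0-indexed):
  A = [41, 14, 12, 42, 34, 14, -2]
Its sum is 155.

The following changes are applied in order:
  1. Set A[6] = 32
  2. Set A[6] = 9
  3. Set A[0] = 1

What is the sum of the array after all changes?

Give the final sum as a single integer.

Initial sum: 155
Change 1: A[6] -2 -> 32, delta = 34, sum = 189
Change 2: A[6] 32 -> 9, delta = -23, sum = 166
Change 3: A[0] 41 -> 1, delta = -40, sum = 126

Answer: 126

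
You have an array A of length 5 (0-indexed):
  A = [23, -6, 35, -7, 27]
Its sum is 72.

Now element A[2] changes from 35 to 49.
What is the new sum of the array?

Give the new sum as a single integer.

Old value at index 2: 35
New value at index 2: 49
Delta = 49 - 35 = 14
New sum = old_sum + delta = 72 + (14) = 86

Answer: 86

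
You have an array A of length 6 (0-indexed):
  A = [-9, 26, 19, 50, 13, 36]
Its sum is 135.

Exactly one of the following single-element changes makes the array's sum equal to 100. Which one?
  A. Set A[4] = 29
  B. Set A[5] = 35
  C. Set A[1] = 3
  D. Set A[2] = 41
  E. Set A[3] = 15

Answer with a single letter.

Answer: E

Derivation:
Option A: A[4] 13->29, delta=16, new_sum=135+(16)=151
Option B: A[5] 36->35, delta=-1, new_sum=135+(-1)=134
Option C: A[1] 26->3, delta=-23, new_sum=135+(-23)=112
Option D: A[2] 19->41, delta=22, new_sum=135+(22)=157
Option E: A[3] 50->15, delta=-35, new_sum=135+(-35)=100 <-- matches target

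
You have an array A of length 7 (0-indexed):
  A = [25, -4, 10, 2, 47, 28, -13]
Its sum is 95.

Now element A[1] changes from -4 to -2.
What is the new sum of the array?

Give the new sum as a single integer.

Answer: 97

Derivation:
Old value at index 1: -4
New value at index 1: -2
Delta = -2 - -4 = 2
New sum = old_sum + delta = 95 + (2) = 97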